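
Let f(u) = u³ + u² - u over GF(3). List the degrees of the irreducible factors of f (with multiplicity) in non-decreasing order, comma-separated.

1, 2

Roots in GF(3): f(0) = 0 → root; f(1) = 1; f(2) = 1.
Linear factors from roots: (u).
Complete factorization: f(u) = (u)·(u² + u - 1).
Factor degrees with multiplicity: 1 + 2 = 3.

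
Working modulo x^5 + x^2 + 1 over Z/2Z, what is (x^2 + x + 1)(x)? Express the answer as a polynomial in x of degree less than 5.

x^3 + x^2 + x

Multiply in Z/2Z[x]: (x^2 + x + 1)·(x) = x^3 + x^2 + x.
Reduced: x^3 + x^2 + x.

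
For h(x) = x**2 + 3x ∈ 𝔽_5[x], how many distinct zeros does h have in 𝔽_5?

2

Evaluate at each of the 5 elements of 𝔽_5:
h(0) = 0 → root; h(1) = 4; h(2) = 0 → root; h(3) = 3; h(4) = 3.
Roots: {0, 2}.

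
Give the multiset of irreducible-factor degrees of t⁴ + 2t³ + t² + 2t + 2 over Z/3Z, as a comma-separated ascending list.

1, 3

Write h(t) = t⁴ + 2t³ + t² + 2t + 2.
Roots in Z/3Z: h(0) = 2; h(1) = 2; h(2) = 0 → root.
Linear factors from roots: (t + 1).
Complete factorization: h(t) = (t + 1)·(t³ + t² + 2).
Factor degrees with multiplicity: 1 + 3 = 4.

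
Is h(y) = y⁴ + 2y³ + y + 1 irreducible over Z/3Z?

Yes

Check for roots in Z/3Z: h(0) = 1; h(1) = 2; h(2) = 2.
No roots, so no linear factors.
Monic irreducibles of degree 2 over GF(3): y² + 1, y² + y + 2, y² + 2y + 2.
None of them divide h (all give nonzero remainder).
No irreducible factor of degree ≤ 2 exists, so h is irreducible over GF(3).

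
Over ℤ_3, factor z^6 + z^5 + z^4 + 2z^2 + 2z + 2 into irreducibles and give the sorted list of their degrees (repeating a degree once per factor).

1, 1, 1, 1, 2

Write f(z) = z^6 + z^5 + z^4 + 2z^2 + 2z + 2.
Roots in ℤ_3: f(0) = 2; f(1) = 0 → root; f(2) = 0 → root.
Linear factors from roots: (z + 2), (z + 1).
Complete factorization: f(z) = (z + 1)·(z + 2)^3·(z^2 + 1).
Factor degrees with multiplicity: 1 + 1 + 1 + 1 + 2 = 6.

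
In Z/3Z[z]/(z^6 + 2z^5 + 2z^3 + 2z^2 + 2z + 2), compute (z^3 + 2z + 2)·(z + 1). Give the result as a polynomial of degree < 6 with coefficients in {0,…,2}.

Multiply in Z/3Z[z]: (z^3 + 2z + 2)·(z + 1) = z^4 + z^3 + 2z^2 + z + 2.
Reduced: z^4 + z^3 + 2z^2 + z + 2.

z^4 + z^3 + 2z^2 + z + 2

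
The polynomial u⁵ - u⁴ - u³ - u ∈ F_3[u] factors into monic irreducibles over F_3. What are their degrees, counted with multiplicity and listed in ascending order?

Write g(u) = u⁵ - u⁴ - u³ - u.
Roots in F_3: g(0) = 0 → root; g(1) = 1; g(2) = 0 → root.
Linear factors from roots: (u), (u + 1).
Complete factorization: g(u) = (u)·(u + 1)·(u³ + u² + u - 1).
Factor degrees with multiplicity: 1 + 1 + 3 = 5.

1, 1, 3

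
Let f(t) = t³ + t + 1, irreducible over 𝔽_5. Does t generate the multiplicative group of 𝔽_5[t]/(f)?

No

|GF(5^3)^×| = 5^3 − 1 = 124. Prime factorization: 124 = 2^2·31.
f is primitive ⇔ t has order 124 in GF(5)[t]/(f), i.e. t^(124/q) ≠ 1 for each prime q | 124.
t^(62) mod f = 1
t^(4) mod f = 4t² + 4t.
Since t^(62) = 1, the order of t divides 62 < 124; not primitive.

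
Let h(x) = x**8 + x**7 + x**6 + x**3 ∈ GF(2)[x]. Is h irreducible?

No

Check for roots in GF(2): h(0) = 0 → root; h(1) = 0 → root.
h(0) = 0, so (x) divides h(x); h is reducible.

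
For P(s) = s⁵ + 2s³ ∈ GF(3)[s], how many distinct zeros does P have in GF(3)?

Evaluate at each of the 3 elements of GF(3):
P(0) = 0 → root; P(1) = 0 → root; P(2) = 0 → root.
Roots: {0, 1, 2}.

3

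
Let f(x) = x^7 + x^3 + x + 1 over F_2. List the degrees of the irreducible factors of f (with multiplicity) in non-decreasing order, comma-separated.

Roots in F_2: f(0) = 1; f(1) = 0 → root.
Linear factors from roots: (x + 1).
Complete factorization: f(x) = (x + 1)·(x^2 + x + 1)·(x^4 + x + 1).
Factor degrees with multiplicity: 1 + 2 + 4 = 7.

1, 2, 4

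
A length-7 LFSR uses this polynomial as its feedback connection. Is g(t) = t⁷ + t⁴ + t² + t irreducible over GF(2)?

No

Check for roots in GF(2): g(0) = 0 → root; g(1) = 0 → root.
g(0) = 0, so (t) divides g(t); g is reducible.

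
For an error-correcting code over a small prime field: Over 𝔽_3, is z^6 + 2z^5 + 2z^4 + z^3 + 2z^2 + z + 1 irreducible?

Write P(z) = z^6 + 2z^5 + 2z^4 + z^3 + 2z^2 + z + 1.
Check for roots in 𝔽_3: P(0) = 1; P(1) = 1; P(2) = 2.
No roots, so no linear factors.
Monic irreducibles of degree 2 over GF(3): z^2 + 1, z^2 + z + 2, z^2 + 2z + 2.
None of them divide P (all give nonzero remainder).
Degree-3 irreducible divisors: test the 8 monic irreducibles of degree 3 over GF(3).
None of them divide P (all give nonzero remainder).
No irreducible factor of degree ≤ 3 exists, so P is irreducible over GF(3).

Yes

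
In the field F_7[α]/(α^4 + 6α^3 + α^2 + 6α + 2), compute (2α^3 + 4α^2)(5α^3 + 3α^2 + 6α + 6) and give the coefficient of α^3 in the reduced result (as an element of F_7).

Multiply in F_7[α]: (2α^3 + 4α^2)·(5α^3 + 3α^2 + 6α + 6) = 3α^6 + 5α^5 + 3α^4 + α^3 + 3α^2.
Reduce using α^4 ≡ α^3 + 6α^2 + α + 5 (mod α^4 + 6α^3 + α^2 + 6α + 2).
Reduced: 4α^3 + 4α^2 + 6α + 5.

4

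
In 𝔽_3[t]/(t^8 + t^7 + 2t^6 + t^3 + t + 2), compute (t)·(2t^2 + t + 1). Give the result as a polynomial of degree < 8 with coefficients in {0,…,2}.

2t^3 + t^2 + t

Multiply in 𝔽_3[t]: (t)·(2t^2 + t + 1) = 2t^3 + t^2 + t.
Reduced: 2t^3 + t^2 + t.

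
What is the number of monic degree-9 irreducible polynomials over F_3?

x^(3^9) − x is the product of all monic irreducibles of degree dividing 9; Möbius inversion gives N = (1/9) Σ μ(9/d)·3^d.
Divisors of 9: 1, 3, 9; μ(9/d) for each: 0, -1, 1.
Σ = − 3^3 + 3^9 = 19656.
N = 19656/9 = 2184.

2184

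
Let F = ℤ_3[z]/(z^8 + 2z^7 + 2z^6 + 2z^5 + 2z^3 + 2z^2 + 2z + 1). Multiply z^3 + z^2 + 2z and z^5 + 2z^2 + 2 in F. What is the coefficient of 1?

2

Multiply in ℤ_3[z]: (z^3 + z^2 + 2z)·(z^5 + 2z^2 + 2) = z^8 + z^7 + 2z^6 + 2z^5 + 2z^4 + 2z^2 + z.
Reduce using z^8 ≡ z^7 + z^6 + z^5 + z^3 + z^2 + z + 2 (mod z^8 + 2z^7 + 2z^6 + 2z^5 + 2z^3 + 2z^2 + 2z + 1).
Reduced: 2z^7 + 2z^4 + z^3 + 2z + 2.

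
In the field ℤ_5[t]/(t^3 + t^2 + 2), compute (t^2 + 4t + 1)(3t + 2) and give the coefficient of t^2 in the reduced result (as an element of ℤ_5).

1

Multiply in ℤ_5[t]: (t^2 + 4t + 1)·(3t + 2) = 3t^3 + 4t^2 + t + 2.
Reduce using t^3 ≡ 4t^2 + 3 (mod t^3 + t^2 + 2).
Reduced: t^2 + t + 1.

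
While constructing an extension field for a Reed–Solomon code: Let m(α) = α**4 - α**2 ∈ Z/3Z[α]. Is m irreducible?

No

Check for roots in Z/3Z: m(0) = 0 → root; m(1) = 0 → root; m(2) = 0 → root.
m(0) = 0, so (α) divides m(α); m is reducible.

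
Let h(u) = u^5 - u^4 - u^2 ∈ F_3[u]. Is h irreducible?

Check for roots in F_3: h(0) = 0 → root; h(1) = 2; h(2) = 0 → root.
h(0) = 0, so (u) divides h(u); h is reducible.

No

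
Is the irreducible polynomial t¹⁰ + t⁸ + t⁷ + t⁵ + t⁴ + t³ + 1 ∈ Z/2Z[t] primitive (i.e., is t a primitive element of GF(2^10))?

No

Write f(t) = t¹⁰ + t⁸ + t⁷ + t⁵ + t⁴ + t³ + 1.
|GF(2^10)^×| = 2^10 − 1 = 1023. Prime factorization: 1023 = 3·11·31.
f is primitive ⇔ t has order 1023 in GF(2)[t]/(f), i.e. t^(1023/q) ≠ 1 for each prime q | 1023.
t^(341) mod f = 1
t^(93) mod f = t⁹ + t⁷ + t³ + t² + 1.
t^(33) mod f = t⁸ + t⁶ + t⁴ + t³.
Since t^(341) = 1, the order of t divides 341 < 1023; not primitive.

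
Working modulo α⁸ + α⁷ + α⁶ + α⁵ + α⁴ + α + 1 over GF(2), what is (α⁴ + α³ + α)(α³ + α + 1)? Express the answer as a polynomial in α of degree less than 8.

Multiply in GF(2)[α]: (α⁴ + α³ + α)·(α³ + α + 1) = α⁷ + α⁶ + α⁵ + α⁴ + α³ + α² + α.
Reduced: α⁷ + α⁶ + α⁵ + α⁴ + α³ + α² + α.

α^7 + α^6 + α^5 + α^4 + α^3 + α^2 + α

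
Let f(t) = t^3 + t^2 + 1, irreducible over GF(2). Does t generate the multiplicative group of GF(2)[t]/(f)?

|GF(2^3)^×| = 2^3 − 1 = 7. Prime factorization: 7 = 7.
f is primitive ⇔ t has order 7 in GF(2)[t]/(f), i.e. t^(7/q) ≠ 1 for each prime q | 7.
t^(1) mod f = t.
None equal 1, so t has full order 7; f is primitive.

Yes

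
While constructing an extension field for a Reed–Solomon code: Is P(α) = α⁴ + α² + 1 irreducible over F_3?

No

Check for roots in F_3: P(0) = 1; P(1) = 0 → root; P(2) = 0 → root.
P(1) = 0, so (α − 1) divides P(α); P is reducible.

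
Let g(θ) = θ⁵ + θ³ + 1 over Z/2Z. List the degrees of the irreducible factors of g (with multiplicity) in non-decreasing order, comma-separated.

Roots in Z/2Z: g(0) = 1; g(1) = 1.
Complete factorization: g(θ) = (θ⁵ + θ³ + 1).
Factor degrees with multiplicity: 5 = 5.

5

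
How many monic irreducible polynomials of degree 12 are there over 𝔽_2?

Gauss's count: N_{2}(12) = (1/12) Σ_{d|12} μ(12/d)·2^d.
Divisors of 12: 1, 2, 3, 4, 6, 12; μ(12/d) for each: 0, 1, 0, -1, -1, 1.
Σ = 2^2 − 2^4 − 2^6 + 2^12 = 4020.
N = 4020/12 = 335.

335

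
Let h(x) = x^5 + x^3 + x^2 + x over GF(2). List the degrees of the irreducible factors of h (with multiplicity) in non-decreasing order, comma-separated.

1, 1, 3

Roots in GF(2): h(0) = 0 → root; h(1) = 0 → root.
Linear factors from roots: (x), (x + 1).
Complete factorization: h(x) = (x)·(x + 1)·(x^3 + x^2 + 1).
Factor degrees with multiplicity: 1 + 1 + 3 = 5.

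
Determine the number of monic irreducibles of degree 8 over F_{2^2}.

8160

Gauss's count: N_{4}(8) = (1/8) Σ_{d|8} μ(8/d)·4^d.
Divisors of 8: 1, 2, 4, 8; μ(8/d) for each: 0, 0, -1, 1.
Σ = − 4^4 + 4^8 = 65280.
N = 65280/8 = 8160.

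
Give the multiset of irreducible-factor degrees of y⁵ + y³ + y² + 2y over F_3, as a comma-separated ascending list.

Write g(y) = y⁵ + y³ + y² + 2y.
Roots in F_3: g(0) = 0 → root; g(1) = 2; g(2) = 0 → root.
Linear factors from roots: (y), (y + 1).
Complete factorization: g(y) = (y)·(y + 1)·(y³ + 2y² + 2y + 2).
Factor degrees with multiplicity: 1 + 1 + 3 = 5.

1, 1, 3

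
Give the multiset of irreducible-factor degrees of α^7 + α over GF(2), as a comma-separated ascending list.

Write g(α) = α^7 + α.
Roots in GF(2): g(0) = 0 → root; g(1) = 0 → root.
Linear factors from roots: (α), (α + 1).
Complete factorization: g(α) = (α)·(α + 1)^2·(α^2 + α + 1)^2.
Factor degrees with multiplicity: 1 + 1 + 1 + 2 + 2 = 7.

1, 1, 1, 2, 2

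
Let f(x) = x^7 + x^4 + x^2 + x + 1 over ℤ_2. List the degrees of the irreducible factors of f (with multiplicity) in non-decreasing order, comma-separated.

2, 2, 3

Roots in ℤ_2: f(0) = 1; f(1) = 1.
Complete factorization: f(x) = (x^2 + x + 1)^2·(x^3 + x + 1).
Factor degrees with multiplicity: 2 + 2 + 3 = 7.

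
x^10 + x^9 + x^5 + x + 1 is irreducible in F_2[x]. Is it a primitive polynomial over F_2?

Write f(x) = x^10 + x^9 + x^5 + x + 1.
|GF(2^10)^×| = 2^10 − 1 = 1023. Prime factorization: 1023 = 3·11·31.
f is primitive ⇔ x has order 1023 in GF(2)[x]/(f), i.e. x^(1023/q) ≠ 1 for each prime q | 1023.
x^(341) mod f = x^9 + x^6 + x^5 + x^2 + 1.
x^(93) mod f = x^8 + x^2 + x + 1.
x^(33) mod f = 1
Since x^(33) = 1, the order of x divides 33 < 1023; not primitive.

No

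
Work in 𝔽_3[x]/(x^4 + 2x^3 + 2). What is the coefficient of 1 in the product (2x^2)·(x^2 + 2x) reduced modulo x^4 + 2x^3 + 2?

2

Multiply in 𝔽_3[x]: (2x^2)·(x^2 + 2x) = 2x^4 + x^3.
Reduce using x^4 ≡ x^3 + 1 (mod x^4 + 2x^3 + 2).
Reduced: 2.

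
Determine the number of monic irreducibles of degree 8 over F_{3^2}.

5380020

By the necklace-counting formula, N_9(8) = (1/8) Σ_{d|8} μ(8/d)·9^d.
Divisors of 8: 1, 2, 4, 8; μ(8/d) for each: 0, 0, -1, 1.
Σ = − 9^4 + 9^8 = 43040160.
N = 43040160/8 = 5380020.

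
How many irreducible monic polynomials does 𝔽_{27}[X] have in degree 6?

64566684

Gauss's count: N_{27}(6) = (1/6) Σ_{d|6} μ(6/d)·27^d.
Divisors of 6: 1, 2, 3, 6; μ(6/d) for each: 1, -1, -1, 1.
Σ = 27^1 − 27^2 − 27^3 + 27^6 = 387400104.
N = 387400104/6 = 64566684.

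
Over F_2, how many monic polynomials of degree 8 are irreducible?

30

By the necklace-counting formula, N_2(8) = (1/8) Σ_{d|8} μ(8/d)·2^d.
Divisors of 8: 1, 2, 4, 8; μ(8/d) for each: 0, 0, -1, 1.
Σ = − 2^4 + 2^8 = 240.
N = 240/8 = 30.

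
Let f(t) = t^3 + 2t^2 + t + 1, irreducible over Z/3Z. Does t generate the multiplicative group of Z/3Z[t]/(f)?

Yes

|GF(3^3)^×| = 3^3 − 1 = 26. Prime factorization: 26 = 2·13.
f is primitive ⇔ t has order 26 in GF(3)[t]/(f), i.e. t^(26/q) ≠ 1 for each prime q | 26.
t^(13) mod f = 2.
t^(2) mod f = t^2.
None equal 1, so t has full order 26; f is primitive.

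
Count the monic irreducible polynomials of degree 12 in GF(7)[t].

1153430600

Gauss's count: N_{7}(12) = (1/12) Σ_{d|12} μ(12/d)·7^d.
Divisors of 12: 1, 2, 3, 4, 6, 12; μ(12/d) for each: 0, 1, 0, -1, -1, 1.
Σ = 7^2 − 7^4 − 7^6 + 7^12 = 13841167200.
N = 13841167200/12 = 1153430600.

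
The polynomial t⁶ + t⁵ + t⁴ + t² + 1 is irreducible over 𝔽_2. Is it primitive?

Write f(t) = t⁶ + t⁵ + t⁴ + t² + 1.
|GF(2^6)^×| = 2^6 − 1 = 63. Prime factorization: 63 = 3^2·7.
f is primitive ⇔ t has order 63 in GF(2)[t]/(f), i.e. t^(63/q) ≠ 1 for each prime q | 63.
t^(21) mod f = 1
t^(9) mod f = t³ + 1.
Since t^(21) = 1, the order of t divides 21 < 63; not primitive.

No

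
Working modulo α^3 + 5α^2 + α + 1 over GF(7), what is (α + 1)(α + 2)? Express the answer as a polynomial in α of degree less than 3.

α^2 + 3α + 2

Multiply in GF(7)[α]: (α + 1)·(α + 2) = α^2 + 3α + 2.
Reduced: α^2 + 3α + 2.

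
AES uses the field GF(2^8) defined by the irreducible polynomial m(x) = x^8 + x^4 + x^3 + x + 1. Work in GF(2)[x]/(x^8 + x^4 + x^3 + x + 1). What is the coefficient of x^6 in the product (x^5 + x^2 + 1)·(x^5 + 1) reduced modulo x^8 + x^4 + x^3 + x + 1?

Multiply in GF(2)[x]: (x^5 + x^2 + 1)·(x^5 + 1) = x^10 + x^7 + x^2 + 1.
Reduce using x^8 ≡ x^4 + x^3 + x + 1 (mod x^8 + x^4 + x^3 + x + 1).
Reduced: x^7 + x^6 + x^5 + x^3 + 1.

1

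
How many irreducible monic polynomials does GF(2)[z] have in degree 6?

By the necklace-counting formula, N_2(6) = (1/6) Σ_{d|6} μ(6/d)·2^d.
Divisors of 6: 1, 2, 3, 6; μ(6/d) for each: 1, -1, -1, 1.
Σ = 2^1 − 2^2 − 2^3 + 2^6 = 54.
N = 54/6 = 9.

9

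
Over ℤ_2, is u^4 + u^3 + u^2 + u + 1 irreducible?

Yes

Write h(u) = u^4 + u^3 + u^2 + u + 1.
Check for roots in ℤ_2: h(0) = 1; h(1) = 1.
No roots, so no linear factors.
Monic irreducibles of degree 2 over GF(2): u^2 + u + 1.
None of them divide h (all give nonzero remainder).
No irreducible factor of degree ≤ 2 exists, so h is irreducible over GF(2).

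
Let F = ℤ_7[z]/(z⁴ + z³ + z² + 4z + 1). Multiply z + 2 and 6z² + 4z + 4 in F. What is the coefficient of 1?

Multiply in ℤ_7[z]: (z + 2)·(6z² + 4z + 4) = 6z³ + 2z² + 5z + 1.
Reduced: 6z³ + 2z² + 5z + 1.

1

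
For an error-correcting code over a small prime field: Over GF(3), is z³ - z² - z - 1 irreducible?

Write g(z) = z³ - z² - z - 1.
Check for roots in GF(3): g(0) = 2; g(1) = 1; g(2) = 1.
No roots. A degree-3 polynomial over a field with no linear factor is irreducible.

Yes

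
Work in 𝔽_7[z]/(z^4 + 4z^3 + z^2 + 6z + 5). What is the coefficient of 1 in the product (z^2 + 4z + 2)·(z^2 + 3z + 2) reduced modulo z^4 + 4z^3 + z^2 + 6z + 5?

Multiply in 𝔽_7[z]: (z^2 + 4z + 2)·(z^2 + 3z + 2) = z^4 + 2z^2 + 4.
Reduce using z^4 ≡ 3z^3 + 6z^2 + z + 2 (mod z^4 + 4z^3 + z^2 + 6z + 5).
Reduced: 3z^3 + z^2 + z + 6.

6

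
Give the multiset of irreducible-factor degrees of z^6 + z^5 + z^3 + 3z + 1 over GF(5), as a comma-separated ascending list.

6

Write h(z) = z^6 + z^5 + z^3 + 3z + 1.
Roots in GF(5): h(0) = 1; h(1) = 2; h(2) = 1; h(3) = 4; h(4) = 2.
Complete factorization: h(z) = (z^6 + z^5 + z^3 + 3z + 1).
Factor degrees with multiplicity: 6 = 6.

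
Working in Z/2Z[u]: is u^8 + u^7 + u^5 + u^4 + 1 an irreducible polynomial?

Write g(u) = u^8 + u^7 + u^5 + u^4 + 1.
Check for roots in Z/2Z: g(0) = 1; g(1) = 1.
No roots, so no linear factors.
Monic irreducibles of degree 2 over GF(2): u^2 + u + 1.
None of them divide g (all give nonzero remainder).
Monic irreducibles of degree 3 over GF(2): u^3 + u + 1, u^3 + u^2 + 1.
None of them divide g (all give nonzero remainder).
Monic irreducibles of degree 4 over GF(2): u^4 + u + 1, u^4 + u^3 + 1, u^4 + u^3 + u^2 + u + 1.
None of them divide g (all give nonzero remainder).
No irreducible factor of degree ≤ 4 exists, so g is irreducible over GF(2).

Yes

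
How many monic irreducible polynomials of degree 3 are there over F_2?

2

x^(2^3) − x is the product of all monic irreducibles of degree dividing 3; Möbius inversion gives N = (1/3) Σ μ(3/d)·2^d.
Divisors of 3: 1, 3; μ(3/d) for each: -1, 1.
Σ = − 2^1 + 2^3 = 6.
N = 6/3 = 2.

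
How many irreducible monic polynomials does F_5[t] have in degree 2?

The number of monic irreducibles of degree 2 over GF(5) is (1/2)·Σ_{d∣2} μ(2/d) 5^d.
Divisors of 2: 1, 2; μ(2/d) for each: -1, 1.
Σ = − 5^1 + 5^2 = 20.
N = 20/2 = 10.

10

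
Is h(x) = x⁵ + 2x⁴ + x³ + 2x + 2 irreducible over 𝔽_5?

Check for roots in 𝔽_5: h(0) = 2; h(1) = 3; h(2) = 3; h(3) = 0 → root; h(4) = 0 → root.
h(3) = 0, so (x − 3) divides h(x); h is reducible.

No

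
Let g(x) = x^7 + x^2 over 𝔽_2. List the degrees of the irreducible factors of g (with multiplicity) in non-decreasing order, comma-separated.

Roots in 𝔽_2: g(0) = 0 → root; g(1) = 0 → root.
Linear factors from roots: (x), (x + 1).
Complete factorization: g(x) = (x + 1)·(x)^2·(x^4 + x^3 + x^2 + x + 1).
Factor degrees with multiplicity: 1 + 1 + 1 + 4 = 7.

1, 1, 1, 4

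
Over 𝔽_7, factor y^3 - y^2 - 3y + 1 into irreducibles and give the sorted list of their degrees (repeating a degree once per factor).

Write f(y) = y^3 - y^2 - 3y + 1.
Complete factorization: f(y) = (y^3 - y^2 - 3y + 1).
Factor degrees with multiplicity: 3 = 3.

3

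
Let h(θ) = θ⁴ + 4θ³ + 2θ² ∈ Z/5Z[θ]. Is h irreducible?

No

Check for roots in Z/5Z: h(0) = 0 → root; h(1) = 2; h(2) = 1; h(3) = 2; h(4) = 4.
h(0) = 0, so (θ) divides h(θ); h is reducible.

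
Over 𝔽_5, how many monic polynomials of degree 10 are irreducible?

The number of monic irreducibles of degree 10 over GF(5) is (1/10)·Σ_{d∣10} μ(10/d) 5^d.
Divisors of 10: 1, 2, 5, 10; μ(10/d) for each: 1, -1, -1, 1.
Σ = 5^1 − 5^2 − 5^5 + 5^10 = 9762480.
N = 9762480/10 = 976248.

976248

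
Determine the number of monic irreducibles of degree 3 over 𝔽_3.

Gauss's count: N_{3}(3) = (1/3) Σ_{d|3} μ(3/d)·3^d.
Divisors of 3: 1, 3; μ(3/d) for each: -1, 1.
Σ = − 3^1 + 3^3 = 24.
N = 24/3 = 8.

8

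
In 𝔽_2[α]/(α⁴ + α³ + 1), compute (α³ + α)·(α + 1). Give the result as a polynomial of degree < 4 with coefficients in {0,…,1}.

α^2 + α + 1

Multiply in 𝔽_2[α]: (α³ + α)·(α + 1) = α⁴ + α³ + α² + α.
Reduce using α⁴ ≡ α³ + 1 (mod α⁴ + α³ + 1).
Reduced: α² + α + 1.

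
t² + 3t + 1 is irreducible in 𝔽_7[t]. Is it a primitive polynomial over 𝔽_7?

No

Write f(t) = t² + 3t + 1.
|GF(7^2)^×| = 7^2 − 1 = 48. Prime factorization: 48 = 2^4·3.
f is primitive ⇔ t has order 48 in GF(7)[t]/(f), i.e. t^(48/q) ≠ 1 for each prime q | 48.
t^(24) mod f = 1
t^(16) mod f = 1
Since t^(24) = 1, the order of t divides 24 < 48; not primitive.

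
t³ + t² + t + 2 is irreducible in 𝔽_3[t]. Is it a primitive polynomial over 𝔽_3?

No

Write f(t) = t³ + t² + t + 2.
|GF(3^3)^×| = 3^3 − 1 = 26. Prime factorization: 26 = 2·13.
f is primitive ⇔ t has order 26 in GF(3)[t]/(f), i.e. t^(26/q) ≠ 1 for each prime q | 26.
t^(13) mod f = 1
t^(2) mod f = t².
Since t^(13) = 1, the order of t divides 13 < 26; not primitive.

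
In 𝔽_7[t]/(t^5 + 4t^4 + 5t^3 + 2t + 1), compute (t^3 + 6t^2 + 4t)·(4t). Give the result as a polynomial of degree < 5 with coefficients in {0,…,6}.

4t^4 + 3t^3 + 2t^2

Multiply in 𝔽_7[t]: (t^3 + 6t^2 + 4t)·(4t) = 4t^4 + 3t^3 + 2t^2.
Reduced: 4t^4 + 3t^3 + 2t^2.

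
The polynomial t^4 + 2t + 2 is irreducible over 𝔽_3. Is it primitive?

Yes

Write f(t) = t^4 + 2t + 2.
|GF(3^4)^×| = 3^4 − 1 = 80. Prime factorization: 80 = 2^4·5.
f is primitive ⇔ t has order 80 in GF(3)[t]/(f), i.e. t^(80/q) ≠ 1 for each prime q | 80.
t^(40) mod f = 2.
t^(16) mod f = t^3 + 2t + 2.
None equal 1, so t has full order 80; f is primitive.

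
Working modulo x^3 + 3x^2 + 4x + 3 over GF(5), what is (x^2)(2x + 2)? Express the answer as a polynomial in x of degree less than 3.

Multiply in GF(5)[x]: (x^2)·(2x + 2) = 2x^3 + 2x^2.
Reduce using x^3 ≡ 2x^2 + x + 2 (mod x^3 + 3x^2 + 4x + 3).
Reduced: x^2 + 2x + 4.

x^2 + 2x + 4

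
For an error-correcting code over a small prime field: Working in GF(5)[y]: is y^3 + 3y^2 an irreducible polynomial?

Write g(y) = y^3 + 3y^2.
Check for roots in GF(5): g(0) = 0 → root; g(1) = 4; g(2) = 0 → root; g(3) = 4; g(4) = 2.
g(0) = 0, so (y) divides g(y); g is reducible.

No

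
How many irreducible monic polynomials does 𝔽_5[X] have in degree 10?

x^(5^10) − x is the product of all monic irreducibles of degree dividing 10; Möbius inversion gives N = (1/10) Σ μ(10/d)·5^d.
Divisors of 10: 1, 2, 5, 10; μ(10/d) for each: 1, -1, -1, 1.
Σ = 5^1 − 5^2 − 5^5 + 5^10 = 9762480.
N = 9762480/10 = 976248.

976248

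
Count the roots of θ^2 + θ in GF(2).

2

Write P(θ) = θ^2 + θ.
Evaluate at each of the 2 elements of GF(2):
P(0) = 0 → root; P(1) = 0 → root.
Roots: {0, 1}.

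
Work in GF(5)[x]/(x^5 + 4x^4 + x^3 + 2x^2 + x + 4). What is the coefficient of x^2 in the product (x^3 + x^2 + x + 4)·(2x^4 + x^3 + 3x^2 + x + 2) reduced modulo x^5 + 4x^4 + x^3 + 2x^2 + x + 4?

4

Multiply in GF(5)[x]: (x^3 + x^2 + x + 4)·(2x^4 + x^3 + 3x^2 + x + 2) = 2x^7 + 3x^6 + x^5 + 3x^4 + x + 3.
Reduce using x^5 ≡ x^4 + 4x^3 + 3x^2 + 4x + 1 (mod x^5 + 4x^4 + x^3 + 2x^2 + x + 4).
Reduced: 3x^4 + 4x^3 + 4x^2 + 2x + 2.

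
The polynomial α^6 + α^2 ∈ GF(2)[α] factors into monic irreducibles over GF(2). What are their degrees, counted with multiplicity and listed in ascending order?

1, 1, 1, 1, 1, 1

Write f(α) = α^6 + α^2.
Roots in GF(2): f(0) = 0 → root; f(1) = 0 → root.
Linear factors from roots: (α), (α + 1).
Complete factorization: f(α) = (α)^2·(α + 1)^4.
Factor degrees with multiplicity: 1 + 1 + 1 + 1 + 1 + 1 = 6.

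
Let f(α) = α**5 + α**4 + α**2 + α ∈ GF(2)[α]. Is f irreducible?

Check for roots in GF(2): f(0) = 0 → root; f(1) = 0 → root.
f(0) = 0, so (α) divides f(α); f is reducible.

No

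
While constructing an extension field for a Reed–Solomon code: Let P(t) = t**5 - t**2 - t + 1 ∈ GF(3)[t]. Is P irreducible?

Check for roots in GF(3): P(0) = 1; P(1) = 0 → root; P(2) = 0 → root.
P(1) = 0, so (t − 1) divides P(t); P is reducible.

No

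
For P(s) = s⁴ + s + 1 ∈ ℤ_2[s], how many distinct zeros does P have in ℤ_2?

Evaluate at each of the 2 elements of ℤ_2:
P(0) = 1; P(1) = 1.
No element is a root.

0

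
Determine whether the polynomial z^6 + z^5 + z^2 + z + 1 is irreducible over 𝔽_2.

Yes

Write P(z) = z^6 + z^5 + z^2 + z + 1.
Check for roots in 𝔽_2: P(0) = 1; P(1) = 1.
No roots, so no linear factors.
Monic irreducibles of degree 2 over GF(2): z^2 + z + 1.
None of them divide P (all give nonzero remainder).
Monic irreducibles of degree 3 over GF(2): z^3 + z + 1, z^3 + z^2 + 1.
None of them divide P (all give nonzero remainder).
No irreducible factor of degree ≤ 3 exists, so P is irreducible over GF(2).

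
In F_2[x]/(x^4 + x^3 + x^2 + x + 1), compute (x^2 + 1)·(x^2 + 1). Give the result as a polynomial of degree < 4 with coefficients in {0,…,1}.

x^3 + x^2 + x

Multiply in F_2[x]: (x^2 + 1)·(x^2 + 1) = x^4 + 1.
Reduce using x^4 ≡ x^3 + x^2 + x + 1 (mod x^4 + x^3 + x^2 + x + 1).
Reduced: x^3 + x^2 + x.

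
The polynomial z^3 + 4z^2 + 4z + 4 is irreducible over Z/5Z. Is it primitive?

Write f(z) = z^3 + 4z^2 + 4z + 4.
|GF(5^3)^×| = 5^3 − 1 = 124. Prime factorization: 124 = 2^2·31.
f is primitive ⇔ z has order 124 in GF(5)[z]/(f), i.e. z^(124/q) ≠ 1 for each prime q | 124.
z^(62) mod f = 1
z^(4) mod f = 2z^2 + 2z + 1.
Since z^(62) = 1, the order of z divides 62 < 124; not primitive.

No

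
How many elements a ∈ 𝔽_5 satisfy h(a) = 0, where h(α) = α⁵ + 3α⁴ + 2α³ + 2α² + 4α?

2

Evaluate at each of the 5 elements of 𝔽_5:
h(0) = 0 → root; h(1) = 2; h(2) = 2; h(3) = 0 → root; h(4) = 3.
Roots: {0, 3}.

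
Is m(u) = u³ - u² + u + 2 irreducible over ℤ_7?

Check for roots in ℤ_7: m(0) = 2; m(1) = 3; m(2) = 1; m(3) = 2; m(4) = 5; m(5) = 2; m(6) = 6.
No roots. A degree-3 polynomial over a field with no linear factor is irreducible.

Yes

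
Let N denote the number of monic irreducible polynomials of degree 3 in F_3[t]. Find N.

8

x^(3^3) − x is the product of all monic irreducibles of degree dividing 3; Möbius inversion gives N = (1/3) Σ μ(3/d)·3^d.
Divisors of 3: 1, 3; μ(3/d) for each: -1, 1.
Σ = − 3^1 + 3^3 = 24.
N = 24/3 = 8.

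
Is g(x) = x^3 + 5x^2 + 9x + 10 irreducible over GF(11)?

Check each element of GF(11) for a root: g(0)=10, g(1)=3, g(2)=1, g(3)=10, g(4)=3, g(5)=8, g(6)=9, g(7)=1, g(8)=1, g(9)=4, g(10)=5.
No roots. A degree-3 polynomial over a field with no linear factor is irreducible.

Yes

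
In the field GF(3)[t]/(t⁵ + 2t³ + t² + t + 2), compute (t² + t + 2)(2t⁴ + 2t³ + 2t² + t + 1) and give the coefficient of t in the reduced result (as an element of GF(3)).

Multiply in GF(3)[t]: (t² + t + 2)·(2t⁴ + 2t³ + 2t² + t + 1) = 2t⁶ + t⁵ + 2t⁴ + t³ + 2.
Reduce using t⁵ ≡ t³ + 2t² + 2t + 1 (mod t⁵ + 2t³ + t² + t + 2).
Reduced: t⁴ + t.

1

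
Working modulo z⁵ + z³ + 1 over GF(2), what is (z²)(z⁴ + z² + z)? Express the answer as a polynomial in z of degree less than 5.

z^3 + z

Multiply in GF(2)[z]: (z²)·(z⁴ + z² + z) = z⁶ + z⁴ + z³.
Reduce using z⁵ ≡ z³ + 1 (mod z⁵ + z³ + 1).
Reduced: z³ + z.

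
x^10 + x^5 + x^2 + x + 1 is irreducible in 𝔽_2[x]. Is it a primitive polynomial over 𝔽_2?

Yes

Write f(x) = x^10 + x^5 + x^2 + x + 1.
|GF(2^10)^×| = 2^10 − 1 = 1023. Prime factorization: 1023 = 3·11·31.
f is primitive ⇔ x has order 1023 in GF(2)[x]/(f), i.e. x^(1023/q) ≠ 1 for each prime q | 1023.
x^(341) mod f = x^5 + x.
x^(93) mod f = x^9 + x^8.
x^(33) mod f = x^9 + x^8 + x^6 + x^5 + x^4 + x + 1.
None equal 1, so x has full order 1023; f is primitive.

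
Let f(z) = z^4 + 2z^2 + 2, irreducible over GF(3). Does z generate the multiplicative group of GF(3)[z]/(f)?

No

|GF(3^4)^×| = 3^4 − 1 = 80. Prime factorization: 80 = 2^4·5.
f is primitive ⇔ z has order 80 in GF(3)[z]/(f), i.e. z^(80/q) ≠ 1 for each prime q | 80.
z^(40) mod f = 2.
z^(16) mod f = 1
Since z^(16) = 1, the order of z divides 16 < 80; not primitive.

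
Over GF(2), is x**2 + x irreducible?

Write P(x) = x**2 + x.
Check for roots in GF(2): P(0) = 0 → root; P(1) = 0 → root.
P(0) = 0, so (x) divides P(x); P is reducible.

No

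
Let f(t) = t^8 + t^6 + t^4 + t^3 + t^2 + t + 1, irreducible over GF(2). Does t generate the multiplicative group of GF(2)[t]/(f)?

|GF(2^8)^×| = 2^8 − 1 = 255. Prime factorization: 255 = 3·5·17.
f is primitive ⇔ t has order 255 in GF(2)[t]/(f), i.e. t^(255/q) ≠ 1 for each prime q | 255.
t^(85) mod f = t^4 + t^3 + t.
t^(51) mod f = t^6 + t^3.
t^(15) mod f = t^6 + t + 1.
None equal 1, so t has full order 255; f is primitive.

Yes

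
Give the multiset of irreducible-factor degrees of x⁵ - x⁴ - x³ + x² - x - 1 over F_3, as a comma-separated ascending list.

Write h(x) = x⁵ - x⁴ - x³ + x² - x - 1.
Roots in F_3: h(0) = 2; h(1) = 1; h(2) = 0 → root.
Linear factors from roots: (x + 1).
Complete factorization: h(x) = (x + 1)^3·(x² - x - 1).
Factor degrees with multiplicity: 1 + 1 + 1 + 2 = 5.

1, 1, 1, 2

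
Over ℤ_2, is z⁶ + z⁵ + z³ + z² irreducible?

No

Write h(z) = z⁶ + z⁵ + z³ + z².
Check for roots in ℤ_2: h(0) = 0 → root; h(1) = 0 → root.
h(0) = 0, so (z) divides h(z); h is reducible.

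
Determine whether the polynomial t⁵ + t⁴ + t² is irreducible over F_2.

No

Write P(t) = t⁵ + t⁴ + t².
Check for roots in F_2: P(0) = 0 → root; P(1) = 1.
P(0) = 0, so (t) divides P(t); P is reducible.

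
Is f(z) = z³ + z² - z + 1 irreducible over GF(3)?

Yes

Check for roots in GF(3): f(0) = 1; f(1) = 2; f(2) = 2.
No roots. A degree-3 polynomial over a field with no linear factor is irreducible.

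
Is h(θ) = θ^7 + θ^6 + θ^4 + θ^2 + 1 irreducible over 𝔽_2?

Yes

Check for roots in 𝔽_2: h(0) = 1; h(1) = 1.
No roots, so no linear factors.
Monic irreducibles of degree 2 over GF(2): θ^2 + θ + 1.
None of them divide h (all give nonzero remainder).
Monic irreducibles of degree 3 over GF(2): θ^3 + θ + 1, θ^3 + θ^2 + 1.
None of them divide h (all give nonzero remainder).
No irreducible factor of degree ≤ 3 exists, so h is irreducible over GF(2).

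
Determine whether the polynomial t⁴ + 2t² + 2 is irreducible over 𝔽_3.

Write P(t) = t⁴ + 2t² + 2.
Check for roots in 𝔽_3: P(0) = 2; P(1) = 2; P(2) = 2.
No roots, so no linear factors.
Monic irreducibles of degree 2 over GF(3): t² + 1, t² + t + 2, t² + 2t + 2.
None of them divide P (all give nonzero remainder).
No irreducible factor of degree ≤ 2 exists, so P is irreducible over GF(3).

Yes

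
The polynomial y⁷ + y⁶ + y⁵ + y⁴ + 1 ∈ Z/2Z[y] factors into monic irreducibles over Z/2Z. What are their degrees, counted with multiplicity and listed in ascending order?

7

Write f(y) = y⁷ + y⁶ + y⁵ + y⁴ + 1.
Roots in Z/2Z: f(0) = 1; f(1) = 1.
Complete factorization: f(y) = (y⁷ + y⁶ + y⁵ + y⁴ + 1).
Factor degrees with multiplicity: 7 = 7.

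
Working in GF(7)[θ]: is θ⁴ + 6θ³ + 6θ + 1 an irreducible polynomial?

Write P(θ) = θ⁴ + 6θ³ + 6θ + 1.
Check for roots in GF(7): P(0) = 1; P(1) = 0 → root; P(2) = 0 → root; P(3) = 3; P(4) = 0 → root; P(5) = 6; P(6) = 4.
P(1) = 0, so (θ − 1) divides P(θ); P is reducible.

No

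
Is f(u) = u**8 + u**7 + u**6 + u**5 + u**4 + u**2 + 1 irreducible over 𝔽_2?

Yes

Check for roots in 𝔽_2: f(0) = 1; f(1) = 1.
No roots, so no linear factors.
Monic irreducibles of degree 2 over GF(2): u**2 + u + 1.
None of them divide f (all give nonzero remainder).
Monic irreducibles of degree 3 over GF(2): u**3 + u + 1, u**3 + u**2 + 1.
None of them divide f (all give nonzero remainder).
Monic irreducibles of degree 4 over GF(2): u**4 + u + 1, u**4 + u**3 + 1, u**4 + u**3 + u**2 + u + 1.
None of them divide f (all give nonzero remainder).
No irreducible factor of degree ≤ 4 exists, so f is irreducible over GF(2).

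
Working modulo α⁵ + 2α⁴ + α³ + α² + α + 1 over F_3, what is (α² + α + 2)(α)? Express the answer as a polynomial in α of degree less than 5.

Multiply in F_3[α]: (α² + α + 2)·(α) = α³ + α² + 2α.
Reduced: α³ + α² + 2α.

α^3 + α^2 + 2α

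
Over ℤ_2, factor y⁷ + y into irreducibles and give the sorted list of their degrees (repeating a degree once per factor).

Write h(y) = y⁷ + y.
Roots in ℤ_2: h(0) = 0 → root; h(1) = 0 → root.
Linear factors from roots: (y), (y + 1).
Complete factorization: h(y) = (y)·(y + 1)^2·(y² + y + 1)^2.
Factor degrees with multiplicity: 1 + 1 + 1 + 2 + 2 = 7.

1, 1, 1, 2, 2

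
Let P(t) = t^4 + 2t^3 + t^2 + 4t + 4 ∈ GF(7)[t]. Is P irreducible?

No

Check for roots in GF(7): P(0) = 4; P(1) = 5; P(2) = 6; P(3) = 6; P(4) = 0 → root; P(5) = 0 → root; P(6) = 0 → root.
P(4) = 0, so (t − 4) divides P(t); P is reducible.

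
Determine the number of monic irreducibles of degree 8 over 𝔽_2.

Gauss's count: N_{2}(8) = (1/8) Σ_{d|8} μ(8/d)·2^d.
Divisors of 8: 1, 2, 4, 8; μ(8/d) for each: 0, 0, -1, 1.
Σ = − 2^4 + 2^8 = 240.
N = 240/8 = 30.

30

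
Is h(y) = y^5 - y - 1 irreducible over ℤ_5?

Yes

Check for roots in ℤ_5: h(0) = 4; h(1) = 4; h(2) = 4; h(3) = 4; h(4) = 4.
No roots, so no linear factors.
Degree-2 irreducible divisors: test the 10 monic irreducibles of degree 2 over GF(5).
None of them divide h (all give nonzero remainder).
No irreducible factor of degree ≤ 2 exists, so h is irreducible over GF(5).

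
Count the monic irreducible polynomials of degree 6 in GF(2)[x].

9

x^(2^6) − x is the product of all monic irreducibles of degree dividing 6; Möbius inversion gives N = (1/6) Σ μ(6/d)·2^d.
Divisors of 6: 1, 2, 3, 6; μ(6/d) for each: 1, -1, -1, 1.
Σ = 2^1 − 2^2 − 2^3 + 2^6 = 54.
N = 54/6 = 9.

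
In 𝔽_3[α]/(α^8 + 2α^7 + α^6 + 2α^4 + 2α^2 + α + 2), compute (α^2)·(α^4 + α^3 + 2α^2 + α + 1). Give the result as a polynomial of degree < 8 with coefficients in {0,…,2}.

α^6 + α^5 + 2α^4 + α^3 + α^2

Multiply in 𝔽_3[α]: (α^2)·(α^4 + α^3 + 2α^2 + α + 1) = α^6 + α^5 + 2α^4 + α^3 + α^2.
Reduced: α^6 + α^5 + 2α^4 + α^3 + α^2.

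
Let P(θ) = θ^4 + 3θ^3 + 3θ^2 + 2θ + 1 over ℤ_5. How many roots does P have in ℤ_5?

2

Evaluate at each of the 5 elements of ℤ_5:
P(0) = 1; P(1) = 0 → root; P(2) = 2; P(3) = 1; P(4) = 0 → root.
Roots: {1, 4}.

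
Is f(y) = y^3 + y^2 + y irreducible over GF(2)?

Check for roots in GF(2): f(0) = 0 → root; f(1) = 1.
f(0) = 0, so (y) divides f(y); f is reducible.

No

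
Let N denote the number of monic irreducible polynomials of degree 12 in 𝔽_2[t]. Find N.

x^(2^12) − x is the product of all monic irreducibles of degree dividing 12; Möbius inversion gives N = (1/12) Σ μ(12/d)·2^d.
Divisors of 12: 1, 2, 3, 4, 6, 12; μ(12/d) for each: 0, 1, 0, -1, -1, 1.
Σ = 2^2 − 2^4 − 2^6 + 2^12 = 4020.
N = 4020/12 = 335.

335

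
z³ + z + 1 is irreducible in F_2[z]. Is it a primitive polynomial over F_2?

Write f(z) = z³ + z + 1.
|GF(2^3)^×| = 2^3 − 1 = 7. Prime factorization: 7 = 7.
f is primitive ⇔ z has order 7 in GF(2)[z]/(f), i.e. z^(7/q) ≠ 1 for each prime q | 7.
z^(1) mod f = z.
None equal 1, so z has full order 7; f is primitive.

Yes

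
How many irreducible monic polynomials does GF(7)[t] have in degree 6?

The number of monic irreducibles of degree 6 over GF(7) is (1/6)·Σ_{d∣6} μ(6/d) 7^d.
Divisors of 6: 1, 2, 3, 6; μ(6/d) for each: 1, -1, -1, 1.
Σ = 7^1 − 7^2 − 7^3 + 7^6 = 117264.
N = 117264/6 = 19544.

19544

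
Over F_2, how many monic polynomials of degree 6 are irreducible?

9

Gauss's count: N_{2}(6) = (1/6) Σ_{d|6} μ(6/d)·2^d.
Divisors of 6: 1, 2, 3, 6; μ(6/d) for each: 1, -1, -1, 1.
Σ = 2^1 − 2^2 − 2^3 + 2^6 = 54.
N = 54/6 = 9.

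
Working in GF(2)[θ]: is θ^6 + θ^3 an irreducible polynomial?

Write f(θ) = θ^6 + θ^3.
Check for roots in GF(2): f(0) = 0 → root; f(1) = 0 → root.
f(0) = 0, so (θ) divides f(θ); f is reducible.

No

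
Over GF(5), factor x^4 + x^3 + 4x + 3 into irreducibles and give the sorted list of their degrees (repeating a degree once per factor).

Write g(x) = x^4 + x^3 + 4x + 3.
Roots in GF(5): g(0) = 3; g(1) = 4; g(2) = 0 → root; g(3) = 3; g(4) = 4.
Linear factors from roots: (x + 3).
Complete factorization: g(x) = (x + 3)·(x^3 + 3x^2 + x + 1).
Factor degrees with multiplicity: 1 + 3 = 4.

1, 3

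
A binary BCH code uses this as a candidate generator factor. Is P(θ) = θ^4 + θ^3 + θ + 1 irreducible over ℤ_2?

Check for roots in ℤ_2: P(0) = 1; P(1) = 0 → root.
P(1) = 0, so (θ − 1) divides P(θ); P is reducible.

No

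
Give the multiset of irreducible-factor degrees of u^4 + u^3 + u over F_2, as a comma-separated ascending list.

Write h(u) = u^4 + u^3 + u.
Roots in F_2: h(0) = 0 → root; h(1) = 1.
Linear factors from roots: (u).
Complete factorization: h(u) = (u)·(u^3 + u^2 + 1).
Factor degrees with multiplicity: 1 + 3 = 4.

1, 3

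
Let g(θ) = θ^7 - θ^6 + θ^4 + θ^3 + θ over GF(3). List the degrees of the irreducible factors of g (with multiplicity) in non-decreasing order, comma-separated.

1, 1, 1, 1, 1, 2

Roots in GF(3): g(0) = 0 → root; g(1) = 0 → root; g(2) = 0 → root.
Linear factors from roots: (θ), (θ - 1), (θ + 1).
Complete factorization: g(θ) = (θ)·(θ + 1)·(θ - 1)^3·(θ^2 + θ - 1).
Factor degrees with multiplicity: 1 + 1 + 1 + 1 + 1 + 2 = 7.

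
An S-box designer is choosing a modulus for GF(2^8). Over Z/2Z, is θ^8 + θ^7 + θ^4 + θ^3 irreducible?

No

Write f(θ) = θ^8 + θ^7 + θ^4 + θ^3.
Check for roots in Z/2Z: f(0) = 0 → root; f(1) = 0 → root.
f(0) = 0, so (θ) divides f(θ); f is reducible.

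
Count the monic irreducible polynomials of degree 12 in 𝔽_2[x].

335

x^(2^12) − x is the product of all monic irreducibles of degree dividing 12; Möbius inversion gives N = (1/12) Σ μ(12/d)·2^d.
Divisors of 12: 1, 2, 3, 4, 6, 12; μ(12/d) for each: 0, 1, 0, -1, -1, 1.
Σ = 2^2 − 2^4 − 2^6 + 2^12 = 4020.
N = 4020/12 = 335.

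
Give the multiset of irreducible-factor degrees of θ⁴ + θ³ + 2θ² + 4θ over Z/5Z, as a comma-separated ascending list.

Write f(θ) = θ⁴ + θ³ + 2θ² + 4θ.
Roots in Z/5Z: f(0) = 0 → root; f(1) = 3; f(2) = 0 → root; f(3) = 3; f(4) = 3.
Linear factors from roots: (θ), (θ + 3).
Complete factorization: f(θ) = (θ)·(θ + 3)·(θ² + 3θ + 3).
Factor degrees with multiplicity: 1 + 1 + 2 = 4.

1, 1, 2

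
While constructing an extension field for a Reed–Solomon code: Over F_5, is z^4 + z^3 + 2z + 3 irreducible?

Yes

Write f(z) = z^4 + z^3 + 2z + 3.
Check for roots in F_5: f(0) = 3; f(1) = 2; f(2) = 1; f(3) = 2; f(4) = 1.
No roots, so no linear factors.
Degree-2 irreducible divisors: test the 10 monic irreducibles of degree 2 over GF(5).
None of them divide f (all give nonzero remainder).
No irreducible factor of degree ≤ 2 exists, so f is irreducible over GF(5).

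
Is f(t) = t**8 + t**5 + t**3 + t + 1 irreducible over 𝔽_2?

Yes

Check for roots in 𝔽_2: f(0) = 1; f(1) = 1.
No roots, so no linear factors.
Monic irreducibles of degree 2 over GF(2): t**2 + t + 1.
None of them divide f (all give nonzero remainder).
Monic irreducibles of degree 3 over GF(2): t**3 + t + 1, t**3 + t**2 + 1.
None of them divide f (all give nonzero remainder).
Monic irreducibles of degree 4 over GF(2): t**4 + t + 1, t**4 + t**3 + 1, t**4 + t**3 + t**2 + t + 1.
None of them divide f (all give nonzero remainder).
No irreducible factor of degree ≤ 4 exists, so f is irreducible over GF(2).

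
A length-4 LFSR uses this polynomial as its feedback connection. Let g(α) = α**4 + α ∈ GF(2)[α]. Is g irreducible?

No

Check for roots in GF(2): g(0) = 0 → root; g(1) = 0 → root.
g(0) = 0, so (α) divides g(α); g is reducible.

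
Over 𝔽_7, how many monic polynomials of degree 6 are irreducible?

19544

x^(7^6) − x is the product of all monic irreducibles of degree dividing 6; Möbius inversion gives N = (1/6) Σ μ(6/d)·7^d.
Divisors of 6: 1, 2, 3, 6; μ(6/d) for each: 1, -1, -1, 1.
Σ = 7^1 − 7^2 − 7^3 + 7^6 = 117264.
N = 117264/6 = 19544.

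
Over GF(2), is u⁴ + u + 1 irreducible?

Write f(u) = u⁴ + u + 1.
Check for roots in GF(2): f(0) = 1; f(1) = 1.
No roots, so no linear factors.
Monic irreducibles of degree 2 over GF(2): u² + u + 1.
None of them divide f (all give nonzero remainder).
No irreducible factor of degree ≤ 2 exists, so f is irreducible over GF(2).

Yes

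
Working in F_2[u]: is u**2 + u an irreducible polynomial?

No

Write f(u) = u**2 + u.
Check for roots in F_2: f(0) = 0 → root; f(1) = 0 → root.
f(0) = 0, so (u) divides f(u); f is reducible.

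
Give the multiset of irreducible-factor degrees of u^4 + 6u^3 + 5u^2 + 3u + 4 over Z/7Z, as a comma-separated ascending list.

Write g(u) = u^4 + 6u^3 + 5u^2 + 3u + 4.
Linear factors from roots: (u + 4), (u + 2).
Complete factorization: g(u) = (u + 2)·(u + 4)·(u^2 + 4).
Factor degrees with multiplicity: 1 + 1 + 2 = 4.

1, 1, 2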